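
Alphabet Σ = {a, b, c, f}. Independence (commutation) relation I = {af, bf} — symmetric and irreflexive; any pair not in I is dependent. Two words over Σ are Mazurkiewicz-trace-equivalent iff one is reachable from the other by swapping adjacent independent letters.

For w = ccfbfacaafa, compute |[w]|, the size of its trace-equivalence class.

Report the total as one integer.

piece 0:c — minimal
piece 1:c rests on {0:c}
piece 2:f rests on {1:c}
piece 3:b rests on {1:c}
piece 4:f rests on {2:f}
piece 5:a rests on {3:b}
piece 6:c rests on {4:f, 5:a}
piece 7:a rests on {6:c}
piece 8:a rests on {7:a}
piece 9:f rests on {6:c}
piece 10:a rests on {8:a}
minimal pieces: {0:c}
ways to finish when only these pieces remain (= sum over removing one remaining piece with nothing left below it):
  1 left: {9}→1  {10}→1
  2 left: {8,10}→1  {9,10}→2
  3 left: {7,8,10}→1  {8,9,10}→3
  4 left: {7,8,9,10}→4
  5 left: {6,7,8,9,10}→4
  6 left: {4,6,7,8,9,10}→4  {5,6,7,8,9,10}→4
  7 left: {2,4,6,7,8,9,10}→4  {3,5,6,7,8,9,10}→4  {4,5,6,7,8,9,10}→8
  8 left: {2,4,5,6,7,8,9,10}→12  {3,4,5,6,7,8,9,10}→12
  9 left: {2,3,4,5,6,7,8,9,10}→24
  placing 0:c first → 24 extensions

24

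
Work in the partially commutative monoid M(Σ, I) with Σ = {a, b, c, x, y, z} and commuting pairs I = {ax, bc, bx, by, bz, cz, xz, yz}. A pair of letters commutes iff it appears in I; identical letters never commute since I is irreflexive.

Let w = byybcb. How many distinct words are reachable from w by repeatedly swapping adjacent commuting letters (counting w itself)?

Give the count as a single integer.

20

drop 0:b onto floor
drop 1:y onto floor
drop 2:y onto {1:y}
drop 3:b onto {0:b}
drop 4:c onto {2:y}
drop 5:b onto {3:b}
ground layer = {0:b, 1:y}
drop-orders for the pieces not yet dropped (sum over which currently-grounded one goes next):
  1 to go: {4} 1  {5} 1
  2 to go: {2,4} 1  {3,5} 1  {4,5} 2
  3 to go: {0,3,5} 1  {1,2,4} 1  {2,4,5} 3  {3,4,5} 3
  4 to go: {0,3,4,5} 4  {1,2,4,5} 4  {2,3,4,5} 6
  if 0:b drops first: 10 orders
  if 1:y drops first: 10 orders
heap linearizations: 20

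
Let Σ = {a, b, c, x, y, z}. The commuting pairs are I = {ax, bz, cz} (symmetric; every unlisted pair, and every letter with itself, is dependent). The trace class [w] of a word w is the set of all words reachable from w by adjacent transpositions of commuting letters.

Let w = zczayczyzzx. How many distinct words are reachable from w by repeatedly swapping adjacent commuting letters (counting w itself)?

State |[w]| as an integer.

piece 0:z — minimal
piece 1:c — minimal
piece 2:z rests on {0:z}
piece 3:a rests on {1:c, 2:z}
piece 4:y rests on {3:a}
piece 5:c rests on {4:y}
piece 6:z rests on {4:y}
piece 7:y rests on {5:c, 6:z}
piece 8:z rests on {7:y}
piece 9:z rests on {8:z}
piece 10:x rests on {9:z}
minimal pieces: {0:z, 1:c}
ways to finish when only these pieces remain (= sum over removing one remaining piece with nothing left below it):
  1 left: {10}→1
  2 left: {9,10}→1
  3 left: {8,9,10}→1
  4 left: {7,8,9,10}→1
  5 left: {5,7,8,9,10}→1  {6,7,8,9,10}→1
  6 left: {5,6,7,8,9,10}→2
  7 left: {4,5,6,7,8,9,10}→2
  8 left: {3,4,5,6,7,8,9,10}→2
  9 left: {1,3,4,5,6,7,8,9,10}→2  {2,3,4,5,6,7,8,9,10}→2
  placing 0:z first → 4 extensions
  placing 1:c first → 2 extensions
total linear extensions = 6

6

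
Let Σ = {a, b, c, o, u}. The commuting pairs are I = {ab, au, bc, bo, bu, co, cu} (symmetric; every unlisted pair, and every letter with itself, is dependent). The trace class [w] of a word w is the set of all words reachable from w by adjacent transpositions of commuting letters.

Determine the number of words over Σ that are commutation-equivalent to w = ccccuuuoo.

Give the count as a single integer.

126

drop 0:c onto floor
drop 1:c onto {0:c}
drop 2:c onto {1:c}
drop 3:c onto {2:c}
drop 4:u onto floor
drop 5:u onto {4:u}
drop 6:u onto {5:u}
drop 7:o onto {6:u}
drop 8:o onto {7:o}
ground layer = {0:c, 4:u}
drop-orders for the pieces not yet dropped (sum over which currently-grounded one goes next):
  1 to go: {3} 1  {8} 1
  2 to go: {2,3} 1  {3,8} 2  {7,8} 1
  3 to go: {1,2,3} 1  {2,3,8} 3  {3,7,8} 3  {6,7,8} 1
  4 to go: {0,1,2,3} 1  {1,2,3,8} 4  {2,3,7,8} 6  {3,6,7,8} 4  {5,6,7,8} 1
  5 to go: {0,1,2,3,8} 5  {1,2,3,7,8} 10  {2,3,6,7,8} 10  {3,5,6,7,8} 5  {4,5,6,7,8} 1
  6 to go: {0,1,2,3,7,8} 15  {1,2,3,6,7,8} 20  {2,3,5,6,7,8} 15  {3,4,5,6,7,8} 6
  7 to go: {0,1,2,3,6,7,8} 35  {1,2,3,5,6,7,8} 35  {2,3,4,5,6,7,8} 21
  if 0:c drops first: 56 orders
  if 4:u drops first: 70 orders
heap linearizations: 126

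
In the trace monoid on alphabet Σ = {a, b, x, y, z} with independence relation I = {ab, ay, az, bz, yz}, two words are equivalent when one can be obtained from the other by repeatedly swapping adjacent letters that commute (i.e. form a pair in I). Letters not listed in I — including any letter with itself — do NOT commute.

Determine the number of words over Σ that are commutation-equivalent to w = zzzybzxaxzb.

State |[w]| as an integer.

0(z) covers ∅
1(z) covers 0:z
2(z) covers 1:z
3(y) covers ∅
4(b) covers 3:y
5(z) covers 2:z
6(x) covers 4:b, 5:z
7(a) covers 6:x
8(x) covers 7:a
9(z) covers 8:x
10(b) covers 8:x
floor of heap: 0:z, 3:y
completions by unplaced set U, small U first (add the entries for U minus each lowest piece of U):
  |U|=1: {9}:1  {10}:1
  |U|=2: {9,10}:2
  |U|=3: {8,9,10}:2
  |U|=4: {7,8,9,10}:2
  |U|=5: {6,7,8,9,10}:2
  |U|=6: {4,6,7,8,9,10}:2  {5,6,7,8,9,10}:2
  |U|=7: {2,5,6,7,8,9,10}:2  {3,4,6,7,8,9,10}:2  {4,5,6,7,8,9,10}:4
  |U|=8: {1,2,5,6,7,8,9,10}:2  {2,4,5,6,7,8,9,10}:6  {3,4,5,6,7,8,9,10}:6
  |U|=9: {0,1,2,5,6,7,8,9,10}:2  {1,2,4,5,6,7,8,9,10}:8  {2,3,4,5,6,7,8,9,10}:12
  start at 0(z): 20
  start at 3(y): 10
sum over floor = 30

30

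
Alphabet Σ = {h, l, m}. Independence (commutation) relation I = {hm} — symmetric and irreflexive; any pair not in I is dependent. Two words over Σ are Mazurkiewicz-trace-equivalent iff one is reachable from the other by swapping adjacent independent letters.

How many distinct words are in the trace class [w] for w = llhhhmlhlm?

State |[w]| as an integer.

drop 0:l onto floor
drop 1:l onto {0:l}
drop 2:h onto {1:l}
drop 3:h onto {2:h}
drop 4:h onto {3:h}
drop 5:m onto {1:l}
drop 6:l onto {4:h, 5:m}
drop 7:h onto {6:l}
drop 8:l onto {7:h}
drop 9:m onto {8:l}
ground layer = {0:l}
drop-orders for the pieces not yet dropped (sum over which currently-grounded one goes next):
  1 to go: {9} 1
  2 to go: {8,9} 1
  3 to go: {7,8,9} 1
  4 to go: {6,7,8,9} 1
  5 to go: {4,6,7,8,9} 1  {5,6,7,8,9} 1
  6 to go: {3,4,6,7,8,9} 1  {4,5,6,7,8,9} 2
  7 to go: {2,3,4,6,7,8,9} 1  {3,4,5,6,7,8,9} 3
  8 to go: {2,3,4,5,6,7,8,9} 4
  if 0:l drops first: 4 orders

4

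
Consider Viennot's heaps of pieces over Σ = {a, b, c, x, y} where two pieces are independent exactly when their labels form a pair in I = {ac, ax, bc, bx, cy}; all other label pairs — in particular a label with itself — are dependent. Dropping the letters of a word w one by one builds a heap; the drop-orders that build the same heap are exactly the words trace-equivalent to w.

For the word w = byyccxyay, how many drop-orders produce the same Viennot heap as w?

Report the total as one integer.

piece 0:b — minimal
piece 1:y rests on {0:b}
piece 2:y rests on {1:y}
piece 3:c — minimal
piece 4:c rests on {3:c}
piece 5:x rests on {2:y, 4:c}
piece 6:y rests on {5:x}
piece 7:a rests on {6:y}
piece 8:y rests on {7:a}
minimal pieces: {0:b, 3:c}
ways to finish when only these pieces remain (= sum over removing one remaining piece with nothing left below it):
  1 left: {8}→1
  2 left: {7,8}→1
  3 left: {6,7,8}→1
  4 left: {5,6,7,8}→1
  5 left: {2,5,6,7,8}→1  {4,5,6,7,8}→1
  6 left: {1,2,5,6,7,8}→1  {2,4,5,6,7,8}→2  {3,4,5,6,7,8}→1
  7 left: {0,1,2,5,6,7,8}→1  {1,2,4,5,6,7,8}→3  {2,3,4,5,6,7,8}→3
  placing 0:b first → 6 extensions
  placing 3:c first → 4 extensions
total linear extensions = 10

10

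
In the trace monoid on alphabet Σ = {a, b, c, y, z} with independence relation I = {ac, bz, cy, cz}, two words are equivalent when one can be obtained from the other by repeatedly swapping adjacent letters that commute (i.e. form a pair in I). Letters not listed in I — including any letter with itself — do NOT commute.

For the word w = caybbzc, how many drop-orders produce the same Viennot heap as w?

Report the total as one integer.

drop 0:c onto floor
drop 1:a onto floor
drop 2:y onto {1:a}
drop 3:b onto {0:c, 2:y}
drop 4:b onto {3:b}
drop 5:z onto {2:y}
drop 6:c onto {4:b}
ground layer = {0:c, 1:a}
drop-orders for the pieces not yet dropped (sum over which currently-grounded one goes next):
  1 to go: {5} 1  {6} 1
  2 to go: {4,6} 1  {5,6} 2
  3 to go: {3,4,6} 1  {4,5,6} 3
  4 to go: {0,3,4,6} 1  {3,4,5,6} 4
  5 to go: {0,3,4,5,6} 5  {2,3,4,5,6} 4
  if 0:c drops first: 4 orders
  if 1:a drops first: 9 orders
heap linearizations: 13

13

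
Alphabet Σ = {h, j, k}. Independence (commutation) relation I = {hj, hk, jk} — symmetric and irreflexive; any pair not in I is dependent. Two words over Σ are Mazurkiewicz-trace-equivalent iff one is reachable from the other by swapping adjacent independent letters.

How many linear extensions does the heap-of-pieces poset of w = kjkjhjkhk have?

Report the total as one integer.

1260

0(k) covers ∅
1(j) covers ∅
2(k) covers 0:k
3(j) covers 1:j
4(h) covers ∅
5(j) covers 3:j
6(k) covers 2:k
7(h) covers 4:h
8(k) covers 6:k
floor of heap: 0:k, 1:j, 4:h
completions by unplaced set U, small U first (add the entries for U minus each lowest piece of U):
  |U|=1: {5}:1  {7}:1  {8}:1
  |U|=2: {3,5}:1  {4,7}:1  {5,7}:2  {5,8}:2  {6,8}:1  {7,8}:2
  |U|=3: {1,3,5}:1  {2,6,8}:1  {3,5,7}:3  {3,5,8}:3  {4,5,7}:3  {4,7,8}:3  {5,6,8}:3  {5,7,8}:6  {6,7,8}:3
  |U|=4: {0,2,6,8}:1  {1,3,5,7}:4  {1,3,5,8}:4  {2,5,6,8}:4  {2,6,7,8}:4  {3,4,5,7}:6  {3,5,6,8}:6  {3,5,7,8}:12  {4,5,7,8}:12  {4,6,7,8}:6  {5,6,7,8}:12
  |U|=5: {0,2,5,6,8}:5  {0,2,6,7,8}:5  {1,3,4,5,7}:10  {1,3,5,6,8}:10  {1,3,5,7,8}:20  {2,3,5,6,8}:10  {2,4,6,7,8}:10  {2,5,6,7,8}:20  {3,4,5,7,8}:30  {3,5,6,7,8}:30  {4,5,6,7,8}:30
  |U|=6: {0,2,3,5,6,8}:15  {0,2,4,6,7,8}:15  {0,2,5,6,7,8}:30  {1,2,3,5,6,8}:20  {1,3,4,5,7,8}:60  {1,3,5,6,7,8}:60  {2,3,5,6,7,8}:60  {2,4,5,6,7,8}:60  {3,4,5,6,7,8}:90
  |U|=7: {0,1,2,3,5,6,8}:35  {0,2,3,5,6,7,8}:105  {0,2,4,5,6,7,8}:105  {1,2,3,5,6,7,8}:140  {1,3,4,5,6,7,8}:210  {2,3,4,5,6,7,8}:210
  start at 0(k): 560
  start at 1(j): 420
  start at 4(h): 280
sum over floor = 1260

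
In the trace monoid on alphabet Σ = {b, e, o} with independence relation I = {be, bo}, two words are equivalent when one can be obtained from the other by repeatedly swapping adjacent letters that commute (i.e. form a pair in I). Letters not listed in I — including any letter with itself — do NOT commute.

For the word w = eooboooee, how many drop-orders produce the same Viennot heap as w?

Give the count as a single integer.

#0=e has no predecessor
#1=o depends on [0:e]
#2=o depends on [1:o]
#3=b has no predecessor
#4=o depends on [2:o]
#5=o depends on [4:o]
#6=o depends on [5:o]
#7=e depends on [6:o]
#8=e depends on [7:e]
sources: [0:e, 3:b]
N(rest) = Σ N(rest − s) over sources s of rest; N(one piece) = 1:
  size 1 → [3]=1  [8]=1
  size 2 → [3,8]=2  [7,8]=1
  size 3 → [3,7,8]=3  [6,7,8]=1
  size 4 → [3,6,7,8]=4  [5,6,7,8]=1
  size 5 → [3,5,6,7,8]=5  [4,5,6,7,8]=1
  size 6 → [2,4,5,6,7,8]=1  [3,4,5,6,7,8]=6
  size 7 → [1,2,4,5,6,7,8]=1  [2,3,4,5,6,7,8]=7
  first=0(e) contributes 8
  first=3(b) contributes 1
|[w]| = 9

9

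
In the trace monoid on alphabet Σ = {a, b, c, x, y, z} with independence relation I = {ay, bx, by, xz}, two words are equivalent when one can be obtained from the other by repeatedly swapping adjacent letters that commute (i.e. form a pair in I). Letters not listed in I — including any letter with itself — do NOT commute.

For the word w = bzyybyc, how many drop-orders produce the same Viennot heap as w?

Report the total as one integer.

piece 0:b — minimal
piece 1:z rests on {0:b}
piece 2:y rests on {1:z}
piece 3:y rests on {2:y}
piece 4:b rests on {1:z}
piece 5:y rests on {3:y}
piece 6:c rests on {4:b, 5:y}
minimal pieces: {0:b}
ways to finish when only these pieces remain (= sum over removing one remaining piece with nothing left below it):
  1 left: {6}→1
  2 left: {4,6}→1  {5,6}→1
  3 left: {3,5,6}→1  {4,5,6}→2
  4 left: {2,3,5,6}→1  {3,4,5,6}→3
  5 left: {2,3,4,5,6}→4
  placing 0:b first → 4 extensions

4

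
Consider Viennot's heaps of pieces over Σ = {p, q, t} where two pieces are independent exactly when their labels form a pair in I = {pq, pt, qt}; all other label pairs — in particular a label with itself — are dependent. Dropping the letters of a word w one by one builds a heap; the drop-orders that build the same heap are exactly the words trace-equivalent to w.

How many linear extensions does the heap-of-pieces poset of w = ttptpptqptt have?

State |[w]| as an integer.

drop 0:t onto floor
drop 1:t onto {0:t}
drop 2:p onto floor
drop 3:t onto {1:t}
drop 4:p onto {2:p}
drop 5:p onto {4:p}
drop 6:t onto {3:t}
drop 7:q onto floor
drop 8:p onto {5:p}
drop 9:t onto {6:t}
drop 10:t onto {9:t}
ground layer = {0:t, 2:p, 7:q}
drop-orders for the pieces not yet dropped (sum over which currently-grounded one goes next):
  1 to go: {7} 1  {8} 1  {10} 1
  2 to go: {5,8} 1  {7,8} 2  {7,10} 2  {8,10} 2  {9,10} 1
  3 to go: {4,5,8} 1  {5,7,8} 3  {5,8,10} 3  {6,9,10} 1  {7,8,10} 6  {7,9,10} 3  {8,9,10} 3
  4 to go: {2,4,5,8} 1  {3,6,9,10} 1  {4,5,7,8} 4  {4,5,8,10} 4  {5,7,8,10} 12  {5,8,9,10} 6  {6,7,9,10} 4  {6,8,9,10} 4  {7,8,9,10} 12
  5 to go: {1,3,6,9,10} 1  {2,4,5,7,8} 5  {2,4,5,8,10} 5  {3,6,7,9,10} 5  {3,6,8,9,10} 5  {4,5,7,8,10} 20  {4,5,8,9,10} 10  {5,6,8,9,10} 10  {5,7,8,9,10} 30  {6,7,8,9,10} 20
  6 to go: {0,1,3,6,9,10} 1  {1,3,6,7,9,10} 6  {1,3,6,8,9,10} 6  {2,4,5,7,8,10} 30  {2,4,5,8,9,10} 15  {3,5,6,8,9,10} 15  {3,6,7,8,9,10} 30  {4,5,6,8,9,10} 20  {4,5,7,8,9,10} 60  {5,6,7,8,9,10} 60
  7 to go: {0,1,3,6,7,9,10} 7  {0,1,3,6,8,9,10} 7  {1,3,5,6,8,9,10} 21  {1,3,6,7,8,9,10} 42  {2,4,5,6,8,9,10} 35  {2,4,5,7,8,9,10} 105  {3,4,5,6,8,9,10} 35  {3,5,6,7,8,9,10} 105  {4,5,6,7,8,9,10} 140
  8 to go: {0,1,3,5,6,8,9,10} 28  {0,1,3,6,7,8,9,10} 56  {1,3,4,5,6,8,9,10} 56  {1,3,5,6,7,8,9,10} 168  {2,3,4,5,6,8,9,10} 70  {2,4,5,6,7,8,9,10} 280  {3,4,5,6,7,8,9,10} 280
  9 to go: {0,1,3,4,5,6,8,9,10} 84  {0,1,3,5,6,7,8,9,10} 252  {1,2,3,4,5,6,8,9,10} 126  {1,3,4,5,6,7,8,9,10} 504  {2,3,4,5,6,7,8,9,10} 630
  if 0:t drops first: 1260 orders
  if 2:p drops first: 840 orders
  if 7:q drops first: 210 orders
heap linearizations: 2310

2310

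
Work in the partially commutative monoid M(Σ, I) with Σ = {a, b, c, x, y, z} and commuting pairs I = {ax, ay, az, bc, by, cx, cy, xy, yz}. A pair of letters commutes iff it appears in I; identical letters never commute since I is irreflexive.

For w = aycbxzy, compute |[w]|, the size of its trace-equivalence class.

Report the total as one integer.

63

piece 0:a — minimal
piece 1:y — minimal
piece 2:c rests on {0:a}
piece 3:b rests on {0:a}
piece 4:x rests on {3:b}
piece 5:z rests on {2:c, 4:x}
piece 6:y rests on {1:y}
minimal pieces: {0:a, 1:y}
ways to finish when only these pieces remain (= sum over removing one remaining piece with nothing left below it):
  1 left: {5}→1  {6}→1
  2 left: {1,6}→1  {2,5}→1  {4,5}→1  {5,6}→2
  3 left: {1,5,6}→3  {2,4,5}→2  {2,5,6}→3  {3,4,5}→1  {4,5,6}→3
  4 left: {1,2,5,6}→6  {1,4,5,6}→6  {2,3,4,5}→3  {2,4,5,6}→8  {3,4,5,6}→4
  5 left: {0,2,3,4,5}→3  {1,2,4,5,6}→20  {1,3,4,5,6}→10  {2,3,4,5,6}→15
  placing 0:a first → 45 extensions
  placing 1:y first → 18 extensions
total linear extensions = 63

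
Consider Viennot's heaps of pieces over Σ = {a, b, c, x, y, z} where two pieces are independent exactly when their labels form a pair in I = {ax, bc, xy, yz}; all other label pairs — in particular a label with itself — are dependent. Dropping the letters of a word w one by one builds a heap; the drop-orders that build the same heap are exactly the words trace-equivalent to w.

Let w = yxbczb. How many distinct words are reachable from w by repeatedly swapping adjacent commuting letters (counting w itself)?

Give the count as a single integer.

4

#0=y has no predecessor
#1=x has no predecessor
#2=b depends on [0:y, 1:x]
#3=c depends on [0:y, 1:x]
#4=z depends on [2:b, 3:c]
#5=b depends on [4:z]
sources: [0:y, 1:x]
N(rest) = Σ N(rest − s) over sources s of rest; N(one piece) = 1:
  size 1 → [5]=1
  size 2 → [4,5]=1
  size 3 → [2,4,5]=1  [3,4,5]=1
  size 4 → [2,3,4,5]=2
  first=0(y) contributes 2
  first=1(x) contributes 2
|[w]| = 4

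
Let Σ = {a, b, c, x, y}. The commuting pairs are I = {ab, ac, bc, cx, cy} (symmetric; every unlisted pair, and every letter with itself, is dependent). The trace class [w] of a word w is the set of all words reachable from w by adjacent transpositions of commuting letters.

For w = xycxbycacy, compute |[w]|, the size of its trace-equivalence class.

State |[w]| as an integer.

120

piece 0:x — minimal
piece 1:y rests on {0:x}
piece 2:c — minimal
piece 3:x rests on {1:y}
piece 4:b rests on {3:x}
piece 5:y rests on {4:b}
piece 6:c rests on {2:c}
piece 7:a rests on {5:y}
piece 8:c rests on {6:c}
piece 9:y rests on {7:a}
minimal pieces: {0:x, 2:c}
ways to finish when only these pieces remain (= sum over removing one remaining piece with nothing left below it):
  1 left: {8}→1  {9}→1
  2 left: {6,8}→1  {7,9}→1  {8,9}→2
  3 left: {2,6,8}→1  {5,7,9}→1  {6,8,9}→3  {7,8,9}→3
  4 left: {2,6,8,9}→4  {4,5,7,9}→1  {5,7,8,9}→4  {6,7,8,9}→6
  5 left: {2,6,7,8,9}→10  {3,4,5,7,9}→1  {4,5,7,8,9}→5  {5,6,7,8,9}→10
  6 left: {1,3,4,5,7,9}→1  {2,5,6,7,8,9}→20  {3,4,5,7,8,9}→6  {4,5,6,7,8,9}→15
  7 left: {0,1,3,4,5,7,9}→1  {1,3,4,5,7,8,9}→7  {2,4,5,6,7,8,9}→35  {3,4,5,6,7,8,9}→21
  8 left: {0,1,3,4,5,7,8,9}→8  {1,3,4,5,6,7,8,9}→28  {2,3,4,5,6,7,8,9}→56
  placing 0:x first → 84 extensions
  placing 2:c first → 36 extensions
total linear extensions = 120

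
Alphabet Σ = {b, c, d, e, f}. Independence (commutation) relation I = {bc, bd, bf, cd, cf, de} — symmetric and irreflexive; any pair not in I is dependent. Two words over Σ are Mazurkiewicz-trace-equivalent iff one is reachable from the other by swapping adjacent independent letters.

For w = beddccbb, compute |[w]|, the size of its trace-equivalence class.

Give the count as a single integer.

drop 0:b onto floor
drop 1:e onto {0:b}
drop 2:d onto floor
drop 3:d onto {2:d}
drop 4:c onto {1:e}
drop 5:c onto {4:c}
drop 6:b onto {1:e}
drop 7:b onto {6:b}
ground layer = {0:b, 2:d}
drop-orders for the pieces not yet dropped (sum over which currently-grounded one goes next):
  1 to go: {3} 1  {5} 1  {7} 1
  2 to go: {2,3} 1  {3,5} 2  {3,7} 2  {4,5} 1  {5,7} 2  {6,7} 1
  3 to go: {2,3,5} 3  {2,3,7} 3  {3,4,5} 3  {3,5,7} 6  {3,6,7} 3  {4,5,7} 3  {5,6,7} 3
  4 to go: {2,3,4,5} 6  {2,3,5,7} 12  {2,3,6,7} 6  {3,4,5,7} 12  {3,5,6,7} 12  {4,5,6,7} 6
  5 to go: {1,4,5,6,7} 6  {2,3,4,5,7} 30  {2,3,5,6,7} 30  {3,4,5,6,7} 30
  6 to go: {0,1,4,5,6,7} 6  {1,3,4,5,6,7} 36  {2,3,4,5,6,7} 90
  if 0:b drops first: 126 orders
  if 2:d drops first: 42 orders
heap linearizations: 168

168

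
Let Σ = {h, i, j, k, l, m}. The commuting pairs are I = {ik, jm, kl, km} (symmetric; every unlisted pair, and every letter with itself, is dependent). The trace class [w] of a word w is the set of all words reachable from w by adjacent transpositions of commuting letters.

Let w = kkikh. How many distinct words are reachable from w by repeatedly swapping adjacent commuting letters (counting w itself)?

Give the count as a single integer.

4

piece 0:k — minimal
piece 1:k rests on {0:k}
piece 2:i — minimal
piece 3:k rests on {1:k}
piece 4:h rests on {2:i, 3:k}
minimal pieces: {0:k, 2:i}
ways to finish when only these pieces remain (= sum over removing one remaining piece with nothing left below it):
  1 left: {4}→1
  2 left: {2,4}→1  {3,4}→1
  3 left: {1,3,4}→1  {2,3,4}→2
  placing 0:k first → 3 extensions
  placing 2:i first → 1 extensions
total linear extensions = 4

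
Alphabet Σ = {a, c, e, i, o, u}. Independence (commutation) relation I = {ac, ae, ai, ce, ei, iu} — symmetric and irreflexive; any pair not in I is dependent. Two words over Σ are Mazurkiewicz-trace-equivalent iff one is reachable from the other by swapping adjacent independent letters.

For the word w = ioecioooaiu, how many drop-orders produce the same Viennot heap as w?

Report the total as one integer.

9

#0=i has no predecessor
#1=o depends on [0:i]
#2=e depends on [1:o]
#3=c depends on [1:o]
#4=i depends on [3:c]
#5=o depends on [2:e, 4:i]
#6=o depends on [5:o]
#7=o depends on [6:o]
#8=a depends on [7:o]
#9=i depends on [7:o]
#10=u depends on [8:a]
sources: [0:i]
N(rest) = Σ N(rest − s) over sources s of rest; N(one piece) = 1:
  size 1 → [9]=1  [10]=1
  size 2 → [8,10]=1  [9,10]=2
  size 3 → [8,9,10]=3
  size 4 → [7,8,9,10]=3
  size 5 → [6,7,8,9,10]=3
  size 6 → [5,6,7,8,9,10]=3
  size 7 → [2,5,6,7,8,9,10]=3  [4,5,6,7,8,9,10]=3
  size 8 → [2,4,5,6,7,8,9,10]=6  [3,4,5,6,7,8,9,10]=3
  size 9 → [2,3,4,5,6,7,8,9,10]=9
  first=0(i) contributes 9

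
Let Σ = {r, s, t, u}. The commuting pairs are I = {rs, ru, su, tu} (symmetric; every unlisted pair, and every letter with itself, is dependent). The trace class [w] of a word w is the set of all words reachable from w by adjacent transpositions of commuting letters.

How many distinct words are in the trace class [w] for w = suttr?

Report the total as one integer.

#0=s has no predecessor
#1=u has no predecessor
#2=t depends on [0:s]
#3=t depends on [2:t]
#4=r depends on [3:t]
sources: [0:s, 1:u]
N(rest) = Σ N(rest − s) over sources s of rest; N(one piece) = 1:
  size 1 → [1]=1  [4]=1
  size 2 → [1,4]=2  [3,4]=1
  size 3 → [1,3,4]=3  [2,3,4]=1
  first=0(s) contributes 4
  first=1(u) contributes 1
|[w]| = 5

5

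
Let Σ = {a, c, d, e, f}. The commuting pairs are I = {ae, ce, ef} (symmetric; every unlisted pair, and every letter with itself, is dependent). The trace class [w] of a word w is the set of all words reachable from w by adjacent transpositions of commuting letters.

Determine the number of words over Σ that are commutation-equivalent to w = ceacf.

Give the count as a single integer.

0(c) covers ∅
1(e) covers ∅
2(a) covers 0:c
3(c) covers 2:a
4(f) covers 3:c
floor of heap: 0:c, 1:e
completions by unplaced set U, small U first (add the entries for U minus each lowest piece of U):
  |U|=1: {1}:1  {4}:1
  |U|=2: {1,4}:2  {3,4}:1
  |U|=3: {1,3,4}:3  {2,3,4}:1
  start at 0(c): 4
  start at 1(e): 1
sum over floor = 5

5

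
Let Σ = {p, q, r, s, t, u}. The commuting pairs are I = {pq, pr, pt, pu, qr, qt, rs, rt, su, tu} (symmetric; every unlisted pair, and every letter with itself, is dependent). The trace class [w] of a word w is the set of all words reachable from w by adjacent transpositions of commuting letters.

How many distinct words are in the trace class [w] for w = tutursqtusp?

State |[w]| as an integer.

drop 0:t onto floor
drop 1:u onto floor
drop 2:t onto {0:t}
drop 3:u onto {1:u}
drop 4:r onto {3:u}
drop 5:s onto {2:t}
drop 6:q onto {3:u, 5:s}
drop 7:t onto {5:s}
drop 8:u onto {4:r, 6:q}
drop 9:s onto {6:q, 7:t}
drop 10:p onto {9:s}
ground layer = {0:t, 1:u}
drop-orders for the pieces not yet dropped (sum over which currently-grounded one goes next):
  1 to go: {8} 1  {10} 1
  2 to go: {4,8} 1  {8,10} 2  {9,10} 1
  3 to go: {4,8,10} 3  {7,9,10} 1  {8,9,10} 3
  4 to go: {4,8,9,10} 6  {6,8,9,10} 3  {7,8,9,10} 4
  5 to go: {4,6,8,9,10} 9  {4,7,8,9,10} 10  {6,7,8,9,10} 7
  6 to go: {3,4,6,8,9,10} 9  {4,6,7,8,9,10} 26  {5,6,7,8,9,10} 7
  7 to go: {1,3,4,6,8,9,10} 9  {2,5,6,7,8,9,10} 7  {3,4,6,7,8,9,10} 35  {4,5,6,7,8,9,10} 33
  8 to go: {0,2,5,6,7,8,9,10} 7  {1,3,4,6,7,8,9,10} 44  {2,4,5,6,7,8,9,10} 40  {3,4,5,6,7,8,9,10} 68
  9 to go: {0,2,4,5,6,7,8,9,10} 47  {1,3,4,5,6,7,8,9,10} 112  {2,3,4,5,6,7,8,9,10} 108
  if 0:t drops first: 220 orders
  if 1:u drops first: 155 orders
heap linearizations: 375

375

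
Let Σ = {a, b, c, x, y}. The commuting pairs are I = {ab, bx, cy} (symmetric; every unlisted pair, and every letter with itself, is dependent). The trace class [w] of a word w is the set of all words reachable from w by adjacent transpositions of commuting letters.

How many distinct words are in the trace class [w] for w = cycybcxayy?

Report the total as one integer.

6

#0=c has no predecessor
#1=y has no predecessor
#2=c depends on [0:c]
#3=y depends on [1:y]
#4=b depends on [2:c, 3:y]
#5=c depends on [4:b]
#6=x depends on [5:c]
#7=a depends on [6:x]
#8=y depends on [7:a]
#9=y depends on [8:y]
sources: [0:c, 1:y]
N(rest) = Σ N(rest − s) over sources s of rest; N(one piece) = 1:
  size 1 → [9]=1
  size 2 → [8,9]=1
  size 3 → [7,8,9]=1
  size 4 → [6,7,8,9]=1
  size 5 → [5,6,7,8,9]=1
  size 6 → [4,5,6,7,8,9]=1
  size 7 → [2,4,5,6,7,8,9]=1  [3,4,5,6,7,8,9]=1
  size 8 → [0,2,4,5,6,7,8,9]=1  [1,3,4,5,6,7,8,9]=1  [2,3,4,5,6,7,8,9]=2
  first=0(c) contributes 3
  first=1(y) contributes 3
|[w]| = 6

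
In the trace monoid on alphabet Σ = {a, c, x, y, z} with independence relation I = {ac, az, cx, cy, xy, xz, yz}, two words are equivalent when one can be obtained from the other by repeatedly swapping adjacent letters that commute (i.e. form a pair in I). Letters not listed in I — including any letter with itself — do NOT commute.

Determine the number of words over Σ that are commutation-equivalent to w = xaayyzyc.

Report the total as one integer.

#0=x has no predecessor
#1=a depends on [0:x]
#2=a depends on [1:a]
#3=y depends on [2:a]
#4=y depends on [3:y]
#5=z has no predecessor
#6=y depends on [4:y]
#7=c depends on [5:z]
sources: [0:x, 5:z]
N(rest) = Σ N(rest − s) over sources s of rest; N(one piece) = 1:
  size 1 → [6]=1  [7]=1
  size 2 → [4,6]=1  [5,7]=1  [6,7]=2
  size 3 → [3,4,6]=1  [4,6,7]=3  [5,6,7]=3
  size 4 → [2,3,4,6]=1  [3,4,6,7]=4  [4,5,6,7]=6
  size 5 → [1,2,3,4,6]=1  [2,3,4,6,7]=5  [3,4,5,6,7]=10
  size 6 → [0,1,2,3,4,6]=1  [1,2,3,4,6,7]=6  [2,3,4,5,6,7]=15
  first=0(x) contributes 21
  first=5(z) contributes 7
|[w]| = 28

28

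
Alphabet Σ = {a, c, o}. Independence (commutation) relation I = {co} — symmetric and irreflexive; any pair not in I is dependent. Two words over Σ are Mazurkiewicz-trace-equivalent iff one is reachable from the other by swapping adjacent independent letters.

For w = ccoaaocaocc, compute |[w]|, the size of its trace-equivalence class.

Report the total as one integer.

18

#0=c has no predecessor
#1=c depends on [0:c]
#2=o has no predecessor
#3=a depends on [1:c, 2:o]
#4=a depends on [3:a]
#5=o depends on [4:a]
#6=c depends on [4:a]
#7=a depends on [5:o, 6:c]
#8=o depends on [7:a]
#9=c depends on [7:a]
#10=c depends on [9:c]
sources: [0:c, 2:o]
N(rest) = Σ N(rest − s) over sources s of rest; N(one piece) = 1:
  size 1 → [8]=1  [10]=1
  size 2 → [8,10]=2  [9,10]=1
  size 3 → [8,9,10]=3
  size 4 → [7,8,9,10]=3
  size 5 → [5,7,8,9,10]=3  [6,7,8,9,10]=3
  size 6 → [5,6,7,8,9,10]=6
  size 7 → [4,5,6,7,8,9,10]=6
  size 8 → [3,4,5,6,7,8,9,10]=6
  size 9 → [1,3,4,5,6,7,8,9,10]=6  [2,3,4,5,6,7,8,9,10]=6
  first=0(c) contributes 12
  first=2(o) contributes 6
|[w]| = 18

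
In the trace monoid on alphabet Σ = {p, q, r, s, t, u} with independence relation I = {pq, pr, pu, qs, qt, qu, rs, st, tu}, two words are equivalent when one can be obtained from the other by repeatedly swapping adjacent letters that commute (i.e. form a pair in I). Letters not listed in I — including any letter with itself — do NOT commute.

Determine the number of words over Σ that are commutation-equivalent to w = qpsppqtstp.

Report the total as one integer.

135

drop 0:q onto floor
drop 1:p onto floor
drop 2:s onto {1:p}
drop 3:p onto {2:s}
drop 4:p onto {3:p}
drop 5:q onto {0:q}
drop 6:t onto {4:p}
drop 7:s onto {4:p}
drop 8:t onto {6:t}
drop 9:p onto {7:s, 8:t}
ground layer = {0:q, 1:p}
drop-orders for the pieces not yet dropped (sum over which currently-grounded one goes next):
  1 to go: {5} 1  {9} 1
  2 to go: {0,5} 1  {5,9} 2  {7,9} 1  {8,9} 1
  3 to go: {0,5,9} 3  {5,7,9} 3  {5,8,9} 3  {6,8,9} 1  {7,8,9} 2
  4 to go: {0,5,7,9} 6  {0,5,8,9} 6  {5,6,8,9} 4  {5,7,8,9} 8  {6,7,8,9} 3
  5 to go: {0,5,6,8,9} 10  {0,5,7,8,9} 20  {4,6,7,8,9} 3  {5,6,7,8,9} 15
  6 to go: {0,5,6,7,8,9} 45  {3,4,6,7,8,9} 3  {4,5,6,7,8,9} 18
  7 to go: {0,4,5,6,7,8,9} 63  {2,3,4,6,7,8,9} 3  {3,4,5,6,7,8,9} 21
  8 to go: {0,3,4,5,6,7,8,9} 84  {1,2,3,4,6,7,8,9} 3  {2,3,4,5,6,7,8,9} 24
  if 0:q drops first: 27 orders
  if 1:p drops first: 108 orders
heap linearizations: 135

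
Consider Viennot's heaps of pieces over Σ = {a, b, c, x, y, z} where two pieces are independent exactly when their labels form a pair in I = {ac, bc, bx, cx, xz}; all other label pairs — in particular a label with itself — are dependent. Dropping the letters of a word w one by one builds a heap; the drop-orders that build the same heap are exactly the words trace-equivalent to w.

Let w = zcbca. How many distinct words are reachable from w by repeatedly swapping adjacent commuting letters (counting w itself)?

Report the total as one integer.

0(z) covers ∅
1(c) covers 0:z
2(b) covers 0:z
3(c) covers 1:c
4(a) covers 2:b
floor of heap: 0:z
completions by unplaced set U, small U first (add the entries for U minus each lowest piece of U):
  |U|=1: {3}:1  {4}:1
  |U|=2: {1,3}:1  {2,4}:1  {3,4}:2
  |U|=3: {1,3,4}:3  {2,3,4}:3
  start at 0(z): 6

6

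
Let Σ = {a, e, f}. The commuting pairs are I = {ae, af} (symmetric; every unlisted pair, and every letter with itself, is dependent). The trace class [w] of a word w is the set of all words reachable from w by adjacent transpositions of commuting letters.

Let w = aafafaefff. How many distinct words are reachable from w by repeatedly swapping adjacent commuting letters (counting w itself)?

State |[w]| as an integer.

drop 0:a onto floor
drop 1:a onto {0:a}
drop 2:f onto floor
drop 3:a onto {1:a}
drop 4:f onto {2:f}
drop 5:a onto {3:a}
drop 6:e onto {4:f}
drop 7:f onto {6:e}
drop 8:f onto {7:f}
drop 9:f onto {8:f}
ground layer = {0:a, 2:f}
drop-orders for the pieces not yet dropped (sum over which currently-grounded one goes next):
  1 to go: {5} 1  {9} 1
  2 to go: {3,5} 1  {5,9} 2  {8,9} 1
  3 to go: {1,3,5} 1  {3,5,9} 3  {5,8,9} 3  {7,8,9} 1
  4 to go: {0,1,3,5} 1  {1,3,5,9} 4  {3,5,8,9} 6  {5,7,8,9} 4  {6,7,8,9} 1
  5 to go: {0,1,3,5,9} 5  {1,3,5,8,9} 10  {3,5,7,8,9} 10  {4,6,7,8,9} 1  {5,6,7,8,9} 5
  6 to go: {0,1,3,5,8,9} 15  {1,3,5,7,8,9} 20  {2,4,6,7,8,9} 1  {3,5,6,7,8,9} 15  {4,5,6,7,8,9} 6
  7 to go: {0,1,3,5,7,8,9} 35  {1,3,5,6,7,8,9} 35  {2,4,5,6,7,8,9} 7  {3,4,5,6,7,8,9} 21
  8 to go: {0,1,3,5,6,7,8,9} 70  {1,3,4,5,6,7,8,9} 56  {2,3,4,5,6,7,8,9} 28
  if 0:a drops first: 84 orders
  if 2:f drops first: 126 orders
heap linearizations: 210

210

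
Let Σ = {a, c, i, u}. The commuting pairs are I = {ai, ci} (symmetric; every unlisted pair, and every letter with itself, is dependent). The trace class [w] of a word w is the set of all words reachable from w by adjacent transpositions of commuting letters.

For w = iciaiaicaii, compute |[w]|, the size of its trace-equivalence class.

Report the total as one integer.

462

drop 0:i onto floor
drop 1:c onto floor
drop 2:i onto {0:i}
drop 3:a onto {1:c}
drop 4:i onto {2:i}
drop 5:a onto {3:a}
drop 6:i onto {4:i}
drop 7:c onto {5:a}
drop 8:a onto {7:c}
drop 9:i onto {6:i}
drop 10:i onto {9:i}
ground layer = {0:i, 1:c}
drop-orders for the pieces not yet dropped (sum over which currently-grounded one goes next):
  1 to go: {8} 1  {10} 1
  2 to go: {7,8} 1  {8,10} 2  {9,10} 1
  3 to go: {5,7,8} 1  {6,9,10} 1  {7,8,10} 3  {8,9,10} 3
  4 to go: {3,5,7,8} 1  {4,6,9,10} 1  {5,7,8,10} 4  {6,8,9,10} 4  {7,8,9,10} 6
  5 to go: {1,3,5,7,8} 1  {2,4,6,9,10} 1  {3,5,7,8,10} 5  {4,6,8,9,10} 5  {5,7,8,9,10} 10  {6,7,8,9,10} 10
  6 to go: {0,2,4,6,9,10} 1  {1,3,5,7,8,10} 6  {2,4,6,8,9,10} 6  {3,5,7,8,9,10} 15  {4,6,7,8,9,10} 15  {5,6,7,8,9,10} 20
  7 to go: {0,2,4,6,8,9,10} 7  {1,3,5,7,8,9,10} 21  {2,4,6,7,8,9,10} 21  {3,5,6,7,8,9,10} 35  {4,5,6,7,8,9,10} 35
  8 to go: {0,2,4,6,7,8,9,10} 28  {1,3,5,6,7,8,9,10} 56  {2,4,5,6,7,8,9,10} 56  {3,4,5,6,7,8,9,10} 70
  9 to go: {0,2,4,5,6,7,8,9,10} 84  {1,3,4,5,6,7,8,9,10} 126  {2,3,4,5,6,7,8,9,10} 126
  if 0:i drops first: 252 orders
  if 1:c drops first: 210 orders
heap linearizations: 462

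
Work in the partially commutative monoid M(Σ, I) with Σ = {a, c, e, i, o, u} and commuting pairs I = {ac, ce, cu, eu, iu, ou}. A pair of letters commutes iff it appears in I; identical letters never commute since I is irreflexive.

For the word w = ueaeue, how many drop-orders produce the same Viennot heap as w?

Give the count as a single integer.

#0=u has no predecessor
#1=e has no predecessor
#2=a depends on [0:u, 1:e]
#3=e depends on [2:a]
#4=u depends on [2:a]
#5=e depends on [3:e]
sources: [0:u, 1:e]
N(rest) = Σ N(rest − s) over sources s of rest; N(one piece) = 1:
  size 1 → [4]=1  [5]=1
  size 2 → [3,5]=1  [4,5]=2
  size 3 → [3,4,5]=3
  size 4 → [2,3,4,5]=3
  first=0(u) contributes 3
  first=1(e) contributes 3
|[w]| = 6

6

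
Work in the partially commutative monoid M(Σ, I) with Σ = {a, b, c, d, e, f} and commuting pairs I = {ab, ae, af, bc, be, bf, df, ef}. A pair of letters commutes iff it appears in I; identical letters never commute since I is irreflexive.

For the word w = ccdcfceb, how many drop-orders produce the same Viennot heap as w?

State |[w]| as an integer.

0(c) covers ∅
1(c) covers 0:c
2(d) covers 1:c
3(c) covers 2:d
4(f) covers 3:c
5(c) covers 4:f
6(e) covers 5:c
7(b) covers 2:d
floor of heap: 0:c
completions by unplaced set U, small U first (add the entries for U minus each lowest piece of U):
  |U|=1: {6}:1  {7}:1
  |U|=2: {5,6}:1  {6,7}:2
  |U|=3: {4,5,6}:1  {5,6,7}:3
  |U|=4: {3,4,5,6}:1  {4,5,6,7}:4
  |U|=5: {3,4,5,6,7}:5
  |U|=6: {2,3,4,5,6,7}:5
  start at 0(c): 5

5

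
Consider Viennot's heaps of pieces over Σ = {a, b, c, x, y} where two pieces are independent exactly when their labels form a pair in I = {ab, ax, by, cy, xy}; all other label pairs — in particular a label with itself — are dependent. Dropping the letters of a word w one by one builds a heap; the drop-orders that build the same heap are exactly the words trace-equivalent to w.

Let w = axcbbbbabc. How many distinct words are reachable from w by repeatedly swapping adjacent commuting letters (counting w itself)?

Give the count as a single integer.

#0=a has no predecessor
#1=x has no predecessor
#2=c depends on [0:a, 1:x]
#3=b depends on [2:c]
#4=b depends on [3:b]
#5=b depends on [4:b]
#6=b depends on [5:b]
#7=a depends on [2:c]
#8=b depends on [6:b]
#9=c depends on [7:a, 8:b]
sources: [0:a, 1:x]
N(rest) = Σ N(rest − s) over sources s of rest; N(one piece) = 1:
  size 1 → [9]=1
  size 2 → [7,9]=1  [8,9]=1
  size 3 → [6,8,9]=1  [7,8,9]=2
  size 4 → [5,6,8,9]=1  [6,7,8,9]=3
  size 5 → [4,5,6,8,9]=1  [5,6,7,8,9]=4
  size 6 → [3,4,5,6,8,9]=1  [4,5,6,7,8,9]=5
  size 7 → [3,4,5,6,7,8,9]=6
  size 8 → [2,3,4,5,6,7,8,9]=6
  first=0(a) contributes 6
  first=1(x) contributes 6
|[w]| = 12

12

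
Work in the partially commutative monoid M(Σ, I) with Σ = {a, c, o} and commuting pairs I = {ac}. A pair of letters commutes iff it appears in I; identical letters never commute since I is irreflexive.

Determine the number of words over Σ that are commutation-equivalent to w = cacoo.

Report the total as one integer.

#0=c has no predecessor
#1=a has no predecessor
#2=c depends on [0:c]
#3=o depends on [1:a, 2:c]
#4=o depends on [3:o]
sources: [0:c, 1:a]
N(rest) = Σ N(rest − s) over sources s of rest; N(one piece) = 1:
  size 1 → [4]=1
  size 2 → [3,4]=1
  size 3 → [1,3,4]=1  [2,3,4]=1
  first=0(c) contributes 2
  first=1(a) contributes 1
|[w]| = 3

3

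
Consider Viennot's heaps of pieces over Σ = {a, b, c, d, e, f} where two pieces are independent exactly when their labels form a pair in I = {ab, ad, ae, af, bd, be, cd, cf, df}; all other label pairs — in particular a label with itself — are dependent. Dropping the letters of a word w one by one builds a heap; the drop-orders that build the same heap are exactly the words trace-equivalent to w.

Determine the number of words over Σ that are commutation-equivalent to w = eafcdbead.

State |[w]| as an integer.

285

piece 0:e — minimal
piece 1:a — minimal
piece 2:f rests on {0:e}
piece 3:c rests on {0:e, 1:a}
piece 4:d rests on {0:e}
piece 5:b rests on {2:f, 3:c}
piece 6:e rests on {2:f, 3:c, 4:d}
piece 7:a rests on {3:c}
piece 8:d rests on {6:e}
minimal pieces: {0:e, 1:a}
ways to finish when only these pieces remain (= sum over removing one remaining piece with nothing left below it):
  1 left: {5}→1  {7}→1  {8}→1
  2 left: {5,7}→2  {5,8}→2  {6,8}→1  {7,8}→2
  3 left: {4,6,8}→1  {5,6,8}→3  {5,7,8}→6  {6,7,8}→3
  4 left: {2,5,6,8}→3  {4,5,6,8}→4  {4,6,7,8}→4  {5,6,7,8}→12
  5 left: {2,4,5,6,8}→7  {2,5,6,7,8}→15  {3,5,6,7,8}→12  {4,5,6,7,8}→20
  6 left: {1,3,5,6,7,8}→12  {2,3,5,6,7,8}→27  {2,4,5,6,7,8}→42  {3,4,5,6,7,8}→32
  7 left: {1,2,3,5,6,7,8}→39  {1,3,4,5,6,7,8}→44  {2,3,4,5,6,7,8}→101
  placing 0:e first → 184 extensions
  placing 1:a first → 101 extensions
total linear extensions = 285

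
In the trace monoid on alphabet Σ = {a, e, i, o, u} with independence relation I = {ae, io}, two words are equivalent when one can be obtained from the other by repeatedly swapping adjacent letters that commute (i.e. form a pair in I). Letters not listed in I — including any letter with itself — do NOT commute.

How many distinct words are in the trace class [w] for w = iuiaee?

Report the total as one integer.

piece 0:i — minimal
piece 1:u rests on {0:i}
piece 2:i rests on {1:u}
piece 3:a rests on {2:i}
piece 4:e rests on {2:i}
piece 5:e rests on {4:e}
minimal pieces: {0:i}
ways to finish when only these pieces remain (= sum over removing one remaining piece with nothing left below it):
  1 left: {3}→1  {5}→1
  2 left: {3,5}→2  {4,5}→1
  3 left: {3,4,5}→3
  4 left: {2,3,4,5}→3
  placing 0:i first → 3 extensions

3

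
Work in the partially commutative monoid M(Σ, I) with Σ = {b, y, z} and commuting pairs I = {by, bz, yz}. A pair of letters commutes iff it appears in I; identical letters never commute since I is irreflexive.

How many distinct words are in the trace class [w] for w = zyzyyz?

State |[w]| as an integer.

20

drop 0:z onto floor
drop 1:y onto floor
drop 2:z onto {0:z}
drop 3:y onto {1:y}
drop 4:y onto {3:y}
drop 5:z onto {2:z}
ground layer = {0:z, 1:y}
drop-orders for the pieces not yet dropped (sum over which currently-grounded one goes next):
  1 to go: {4} 1  {5} 1
  2 to go: {2,5} 1  {3,4} 1  {4,5} 2
  3 to go: {0,2,5} 1  {1,3,4} 1  {2,4,5} 3  {3,4,5} 3
  4 to go: {0,2,4,5} 4  {1,3,4,5} 4  {2,3,4,5} 6
  if 0:z drops first: 10 orders
  if 1:y drops first: 10 orders
heap linearizations: 20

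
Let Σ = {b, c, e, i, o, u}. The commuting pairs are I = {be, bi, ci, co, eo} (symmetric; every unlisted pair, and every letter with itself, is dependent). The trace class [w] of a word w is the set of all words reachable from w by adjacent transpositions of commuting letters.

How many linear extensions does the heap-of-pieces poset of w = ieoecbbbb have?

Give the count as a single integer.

4

0(i) covers ∅
1(e) covers 0:i
2(o) covers 0:i
3(e) covers 1:e
4(c) covers 3:e
5(b) covers 2:o, 4:c
6(b) covers 5:b
7(b) covers 6:b
8(b) covers 7:b
floor of heap: 0:i
completions by unplaced set U, small U first (add the entries for U minus each lowest piece of U):
  |U|=1: {8}:1
  |U|=2: {7,8}:1
  |U|=3: {6,7,8}:1
  |U|=4: {5,6,7,8}:1
  |U|=5: {2,5,6,7,8}:1  {4,5,6,7,8}:1
  |U|=6: {2,4,5,6,7,8}:2  {3,4,5,6,7,8}:1
  |U|=7: {1,3,4,5,6,7,8}:1  {2,3,4,5,6,7,8}:3
  start at 0(i): 4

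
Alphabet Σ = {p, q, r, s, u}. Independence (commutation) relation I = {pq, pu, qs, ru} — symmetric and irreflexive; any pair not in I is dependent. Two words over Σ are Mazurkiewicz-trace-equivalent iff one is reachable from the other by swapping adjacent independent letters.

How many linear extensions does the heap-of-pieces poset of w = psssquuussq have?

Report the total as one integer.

piece 0:p — minimal
piece 1:s rests on {0:p}
piece 2:s rests on {1:s}
piece 3:s rests on {2:s}
piece 4:q — minimal
piece 5:u rests on {3:s, 4:q}
piece 6:u rests on {5:u}
piece 7:u rests on {6:u}
piece 8:s rests on {7:u}
piece 9:s rests on {8:s}
piece 10:q rests on {7:u}
minimal pieces: {0:p, 4:q}
ways to finish when only these pieces remain (= sum over removing one remaining piece with nothing left below it):
  1 left: {9}→1  {10}→1
  2 left: {8,9}→1  {9,10}→2
  3 left: {8,9,10}→3
  4 left: {7,8,9,10}→3
  5 left: {6,7,8,9,10}→3
  6 left: {5,6,7,8,9,10}→3
  7 left: {3,5,6,7,8,9,10}→3  {4,5,6,7,8,9,10}→3
  8 left: {2,3,5,6,7,8,9,10}→3  {3,4,5,6,7,8,9,10}→6
  9 left: {1,2,3,5,6,7,8,9,10}→3  {2,3,4,5,6,7,8,9,10}→9
  placing 0:p first → 12 extensions
  placing 4:q first → 3 extensions
total linear extensions = 15

15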